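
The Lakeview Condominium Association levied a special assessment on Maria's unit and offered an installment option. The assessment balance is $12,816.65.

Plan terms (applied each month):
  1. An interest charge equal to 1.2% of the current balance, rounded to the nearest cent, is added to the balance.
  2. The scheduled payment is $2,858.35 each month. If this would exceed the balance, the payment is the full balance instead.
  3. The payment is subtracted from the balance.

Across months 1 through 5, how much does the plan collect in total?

Month 1: $12,816.65 +$153.80 interest = $12,970.45; pay $2,858.35 → $10,112.10
Month 2: $10,112.10 +$121.35 interest = $10,233.45; pay $2,858.35 → $7,375.10
Month 3: $7,375.10 +$88.50 interest = $7,463.60; pay $2,858.35 → $4,605.25
Month 4: $4,605.25 +$55.26 interest = $4,660.51; pay $2,858.35 → $1,802.16
Month 5: $1,802.16 +$21.63 interest = $1,823.79; pay $1,823.79 → $0.00
Total paid: $13,257.19

$13,257.19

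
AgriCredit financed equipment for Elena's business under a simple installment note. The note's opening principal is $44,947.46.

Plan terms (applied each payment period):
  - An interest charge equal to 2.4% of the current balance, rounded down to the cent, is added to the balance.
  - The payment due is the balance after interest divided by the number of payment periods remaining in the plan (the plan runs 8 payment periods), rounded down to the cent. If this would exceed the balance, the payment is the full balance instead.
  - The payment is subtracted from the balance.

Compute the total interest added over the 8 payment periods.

# | Opening | Interest | Payment | End bal
1 | $44,947.46 | $1,078.73 | $5,753.27 | $40,272.92
2 | $40,272.92 | $966.55 | $5,891.35 | $35,348.12
3 | $35,348.12 | $848.35 | $6,032.74 | $30,163.73
4 | $30,163.73 | $723.92 | $6,177.53 | $24,710.12
5 | $24,710.12 | $593.04 | $6,325.79 | $18,977.37
6 | $18,977.37 | $455.45 | $6,477.60 | $12,955.22
7 | $12,955.22 | $310.92 | $6,633.07 | $6,633.07
8 | $6,633.07 | $159.19 | $6,792.26 | $0.00
Total interest: $1,078.73 + $966.55 + $848.35 + $723.92 + $593.04 + $455.45 + $310.92 + $159.19 = $5,136.15

$5,136.15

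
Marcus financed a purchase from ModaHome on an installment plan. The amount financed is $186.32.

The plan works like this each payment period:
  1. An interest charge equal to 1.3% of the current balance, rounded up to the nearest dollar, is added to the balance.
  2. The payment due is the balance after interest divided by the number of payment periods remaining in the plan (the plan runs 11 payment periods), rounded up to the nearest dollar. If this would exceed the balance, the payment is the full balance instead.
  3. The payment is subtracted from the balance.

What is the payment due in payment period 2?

Payment period 1: opening $186.32; interest $3.00 → $189.32; payment $18.00; balance $171.32
Payment period 2: opening $171.32; interest $3.00 → $174.32; payment $18.00; balance $156.32

$18.00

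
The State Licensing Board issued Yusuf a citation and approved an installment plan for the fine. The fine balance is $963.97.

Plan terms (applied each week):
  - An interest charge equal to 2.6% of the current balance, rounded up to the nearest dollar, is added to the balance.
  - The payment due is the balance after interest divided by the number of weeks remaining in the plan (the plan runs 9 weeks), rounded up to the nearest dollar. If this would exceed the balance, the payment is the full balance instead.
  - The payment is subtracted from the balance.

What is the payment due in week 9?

Week 1: opening $963.97; interest $26.00 → $989.97; payment $110.00; balance $879.97
Week 2: opening $879.97; interest $23.00 → $902.97; payment $113.00; balance $789.97
Week 3: opening $789.97; interest $21.00 → $810.97; payment $116.00; balance $694.97
Week 4: opening $694.97; interest $19.00 → $713.97; payment $119.00; balance $594.97
Week 5: opening $594.97; interest $16.00 → $610.97; payment $123.00; balance $487.97
Week 6: opening $487.97; interest $13.00 → $500.97; payment $126.00; balance $374.97
Week 7: opening $374.97; interest $10.00 → $384.97; payment $129.00; balance $255.97
Week 8: opening $255.97; interest $7.00 → $262.97; payment $132.00; balance $130.97
Week 9: opening $130.97; interest $4.00 → $134.97; payment $134.97; balance $0.00

$134.97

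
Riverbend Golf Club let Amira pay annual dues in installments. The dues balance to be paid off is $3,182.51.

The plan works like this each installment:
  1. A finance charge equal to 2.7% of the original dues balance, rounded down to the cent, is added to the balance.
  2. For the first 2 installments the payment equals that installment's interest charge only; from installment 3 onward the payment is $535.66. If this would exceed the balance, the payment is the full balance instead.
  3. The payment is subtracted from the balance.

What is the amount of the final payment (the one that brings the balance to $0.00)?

Installment 1: $3,182.51 +$85.92 interest = $3,268.43; pay $85.92 → $3,182.51
Installment 2: $3,182.51 +$85.92 interest = $3,268.43; pay $85.92 → $3,182.51
Installment 3: $3,182.51 +$85.92 interest = $3,268.43; pay $535.66 → $2,732.77
Installment 4: $2,732.77 +$85.92 interest = $2,818.69; pay $535.66 → $2,283.03
Installment 5: $2,283.03 +$85.92 interest = $2,368.95; pay $535.66 → $1,833.29
Installment 6: $1,833.29 +$85.92 interest = $1,919.21; pay $535.66 → $1,383.55
Installment 7: $1,383.55 +$85.92 interest = $1,469.47; pay $535.66 → $933.81
Installment 8: $933.81 +$85.92 interest = $1,019.73; pay $535.66 → $484.07
Installment 9: $484.07 +$85.92 interest = $569.99; pay $535.66 → $34.33
Installment 10: $34.33 +$85.92 interest = $120.25; pay $120.25 → $0.00

$120.25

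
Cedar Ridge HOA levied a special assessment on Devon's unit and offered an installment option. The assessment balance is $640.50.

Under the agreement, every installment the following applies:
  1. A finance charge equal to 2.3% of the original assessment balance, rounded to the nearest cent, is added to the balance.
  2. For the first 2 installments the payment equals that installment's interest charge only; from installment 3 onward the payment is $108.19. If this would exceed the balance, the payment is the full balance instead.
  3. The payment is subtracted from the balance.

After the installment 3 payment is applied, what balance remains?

$547.04

Installment 1: opening $640.50; interest $14.73 → $655.23; payment $14.73; balance $640.50
Installment 2: opening $640.50; interest $14.73 → $655.23; payment $14.73; balance $640.50
Installment 3: opening $640.50; interest $14.73 → $655.23; payment $108.19; balance $547.04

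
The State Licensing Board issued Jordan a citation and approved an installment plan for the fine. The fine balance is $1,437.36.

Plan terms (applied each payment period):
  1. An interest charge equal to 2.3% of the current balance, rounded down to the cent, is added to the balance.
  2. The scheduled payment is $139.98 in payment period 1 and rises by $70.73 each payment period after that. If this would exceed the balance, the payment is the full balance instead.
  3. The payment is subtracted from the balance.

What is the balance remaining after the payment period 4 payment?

# | Opening | Interest | Payment | End bal
1 | $1,437.36 | $33.05 | $139.98 | $1,330.43
2 | $1,330.43 | $30.59 | $210.71 | $1,150.31
3 | $1,150.31 | $26.45 | $281.44 | $895.32
4 | $895.32 | $20.59 | $352.17 | $563.74

$563.74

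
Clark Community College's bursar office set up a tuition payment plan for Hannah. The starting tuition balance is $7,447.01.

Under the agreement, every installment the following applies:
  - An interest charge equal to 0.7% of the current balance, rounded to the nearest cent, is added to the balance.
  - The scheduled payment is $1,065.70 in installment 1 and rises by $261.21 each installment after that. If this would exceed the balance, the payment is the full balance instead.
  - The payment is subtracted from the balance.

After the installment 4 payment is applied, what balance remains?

# | Opening | Interest | Payment | End bal
1 | $7,447.01 | $52.13 | $1,065.70 | $6,433.44
2 | $6,433.44 | $45.03 | $1,326.91 | $5,151.56
3 | $5,151.56 | $36.06 | $1,588.12 | $3,599.50
4 | $3,599.50 | $25.20 | $1,849.33 | $1,775.37

$1,775.37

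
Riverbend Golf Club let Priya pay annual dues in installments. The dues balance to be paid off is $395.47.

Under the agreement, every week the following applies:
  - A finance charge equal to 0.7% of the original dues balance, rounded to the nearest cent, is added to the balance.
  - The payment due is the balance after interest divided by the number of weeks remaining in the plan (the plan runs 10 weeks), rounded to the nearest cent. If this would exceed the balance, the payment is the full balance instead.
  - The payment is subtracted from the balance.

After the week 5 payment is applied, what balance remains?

# | Opening | Interest | Payment | End bal
1 | $395.47 | $2.77 | $39.82 | $358.42
2 | $358.42 | $2.77 | $40.13 | $321.06
3 | $321.06 | $2.77 | $40.48 | $283.35
4 | $283.35 | $2.77 | $40.87 | $245.25
5 | $245.25 | $2.77 | $41.34 | $206.68

$206.68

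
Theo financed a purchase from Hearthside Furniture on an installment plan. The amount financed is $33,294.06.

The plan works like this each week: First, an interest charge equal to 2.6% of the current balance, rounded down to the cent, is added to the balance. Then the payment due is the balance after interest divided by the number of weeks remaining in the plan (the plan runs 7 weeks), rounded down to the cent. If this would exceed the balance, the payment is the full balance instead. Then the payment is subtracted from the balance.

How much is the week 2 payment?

Week 1: opening $33,294.06; interest $865.64 → $34,159.70; payment $4,879.95; balance $29,279.75
Week 2: opening $29,279.75; interest $761.27 → $30,041.02; payment $5,006.83; balance $25,034.19

$5,006.83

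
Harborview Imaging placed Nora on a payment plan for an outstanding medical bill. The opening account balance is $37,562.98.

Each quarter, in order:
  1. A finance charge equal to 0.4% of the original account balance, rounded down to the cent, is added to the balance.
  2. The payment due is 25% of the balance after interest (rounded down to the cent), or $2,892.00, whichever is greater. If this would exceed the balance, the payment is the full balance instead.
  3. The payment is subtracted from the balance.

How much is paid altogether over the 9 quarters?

$38,915.23

# | Opening | Interest | Payment | End bal
1 | $37,562.98 | $150.25 | $9,428.30 | $28,284.93
2 | $28,284.93 | $150.25 | $7,108.79 | $21,326.39
3 | $21,326.39 | $150.25 | $5,369.16 | $16,107.48
4 | $16,107.48 | $150.25 | $4,064.43 | $12,193.30
5 | $12,193.30 | $150.25 | $3,085.88 | $9,257.67
6 | $9,257.67 | $150.25 | $2,892.00 | $6,515.92
7 | $6,515.92 | $150.25 | $2,892.00 | $3,774.17
8 | $3,774.17 | $150.25 | $2,892.00 | $1,032.42
9 | $1,032.42 | $150.25 | $1,182.67 | $0.00
Total paid: $38,915.23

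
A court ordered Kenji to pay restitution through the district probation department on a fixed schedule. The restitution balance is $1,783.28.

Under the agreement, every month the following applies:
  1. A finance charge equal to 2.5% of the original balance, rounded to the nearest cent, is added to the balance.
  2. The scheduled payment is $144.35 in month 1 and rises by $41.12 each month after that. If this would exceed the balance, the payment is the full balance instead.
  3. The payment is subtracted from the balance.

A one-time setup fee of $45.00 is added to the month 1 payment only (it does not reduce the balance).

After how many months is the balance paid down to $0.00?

Month 1: $1,783.28 +$44.58 interest = $1,827.86; pay $144.35 (+ $45.00 fee) → $1,683.51
Month 2: $1,683.51 +$44.58 interest = $1,728.09; pay $185.47 → $1,542.62
Month 3: $1,542.62 +$44.58 interest = $1,587.20; pay $226.59 → $1,360.61
Month 4: $1,360.61 +$44.58 interest = $1,405.19; pay $267.71 → $1,137.48
Month 5: $1,137.48 +$44.58 interest = $1,182.06; pay $308.83 → $873.23
Month 6: $873.23 +$44.58 interest = $917.81; pay $349.95 → $567.86
Month 7: $567.86 +$44.58 interest = $612.44; pay $391.07 → $221.37
Month 8: $221.37 +$44.58 interest = $265.95; pay $265.95 → $0.00
Balance reaches $0.00 in month 8.

8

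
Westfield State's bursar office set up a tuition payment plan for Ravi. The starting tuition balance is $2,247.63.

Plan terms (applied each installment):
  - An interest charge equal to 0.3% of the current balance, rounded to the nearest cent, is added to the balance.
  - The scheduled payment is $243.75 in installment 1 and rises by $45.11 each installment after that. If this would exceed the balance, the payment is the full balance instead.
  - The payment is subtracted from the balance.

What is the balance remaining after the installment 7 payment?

Installment 1: $2,247.63 +$6.74 interest = $2,254.37; pay $243.75 → $2,010.62
Installment 2: $2,010.62 +$6.03 interest = $2,016.65; pay $288.86 → $1,727.79
Installment 3: $1,727.79 +$5.18 interest = $1,732.97; pay $333.97 → $1,399.00
Installment 4: $1,399.00 +$4.20 interest = $1,403.20; pay $379.08 → $1,024.12
Installment 5: $1,024.12 +$3.07 interest = $1,027.19; pay $424.19 → $603.00
Installment 6: $603.00 +$1.81 interest = $604.81; pay $469.30 → $135.51
Installment 7: $135.51 +$0.41 interest = $135.92; pay $135.92 → $0.00

$0.00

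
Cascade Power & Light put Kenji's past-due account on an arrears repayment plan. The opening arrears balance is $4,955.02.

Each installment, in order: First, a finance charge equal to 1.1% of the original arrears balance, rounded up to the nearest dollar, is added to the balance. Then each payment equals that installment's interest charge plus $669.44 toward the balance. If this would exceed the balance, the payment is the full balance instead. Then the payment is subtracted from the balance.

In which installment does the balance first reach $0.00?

# | Opening | Interest | Payment | End bal
1 | $4,955.02 | $55.00 | $724.44 | $4,285.58
2 | $4,285.58 | $55.00 | $724.44 | $3,616.14
3 | $3,616.14 | $55.00 | $724.44 | $2,946.70
4 | $2,946.70 | $55.00 | $724.44 | $2,277.26
5 | $2,277.26 | $55.00 | $724.44 | $1,607.82
6 | $1,607.82 | $55.00 | $724.44 | $938.38
7 | $938.38 | $55.00 | $724.44 | $268.94
8 | $268.94 | $55.00 | $323.94 | $0.00
Balance reaches $0.00 in installment 8.

8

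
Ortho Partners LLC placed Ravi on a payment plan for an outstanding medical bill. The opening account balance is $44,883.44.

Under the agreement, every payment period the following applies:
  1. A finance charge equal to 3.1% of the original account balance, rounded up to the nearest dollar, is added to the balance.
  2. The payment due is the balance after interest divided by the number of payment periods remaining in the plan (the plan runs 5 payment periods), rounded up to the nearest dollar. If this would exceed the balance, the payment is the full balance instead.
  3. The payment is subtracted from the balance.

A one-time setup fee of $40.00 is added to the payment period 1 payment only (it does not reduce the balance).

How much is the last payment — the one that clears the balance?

$12,154.44

# | Opening | Interest | Payment | Fee | End bal
1 | $44,883.44 | $1,392.00 | $9,256.00 | $40.00 | $37,019.44
2 | $37,019.44 | $1,392.00 | $9,603.00 | — | $28,808.44
3 | $28,808.44 | $1,392.00 | $10,067.00 | — | $20,133.44
4 | $20,133.44 | $1,392.00 | $10,763.00 | — | $10,762.44
5 | $10,762.44 | $1,392.00 | $12,154.44 | — | $0.00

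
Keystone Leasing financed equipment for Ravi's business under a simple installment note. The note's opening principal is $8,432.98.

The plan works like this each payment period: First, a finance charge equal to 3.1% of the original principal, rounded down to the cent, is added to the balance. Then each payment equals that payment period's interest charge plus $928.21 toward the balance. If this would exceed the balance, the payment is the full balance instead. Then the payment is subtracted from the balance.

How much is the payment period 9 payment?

$1,189.63

Payment period 1: opening $8,432.98; interest $261.42 → $8,694.40; payment $1,189.63; balance $7,504.77
Payment period 2: opening $7,504.77; interest $261.42 → $7,766.19; payment $1,189.63; balance $6,576.56
Payment period 3: opening $6,576.56; interest $261.42 → $6,837.98; payment $1,189.63; balance $5,648.35
Payment period 4: opening $5,648.35; interest $261.42 → $5,909.77; payment $1,189.63; balance $4,720.14
Payment period 5: opening $4,720.14; interest $261.42 → $4,981.56; payment $1,189.63; balance $3,791.93
Payment period 6: opening $3,791.93; interest $261.42 → $4,053.35; payment $1,189.63; balance $2,863.72
Payment period 7: opening $2,863.72; interest $261.42 → $3,125.14; payment $1,189.63; balance $1,935.51
Payment period 8: opening $1,935.51; interest $261.42 → $2,196.93; payment $1,189.63; balance $1,007.30
Payment period 9: opening $1,007.30; interest $261.42 → $1,268.72; payment $1,189.63; balance $79.09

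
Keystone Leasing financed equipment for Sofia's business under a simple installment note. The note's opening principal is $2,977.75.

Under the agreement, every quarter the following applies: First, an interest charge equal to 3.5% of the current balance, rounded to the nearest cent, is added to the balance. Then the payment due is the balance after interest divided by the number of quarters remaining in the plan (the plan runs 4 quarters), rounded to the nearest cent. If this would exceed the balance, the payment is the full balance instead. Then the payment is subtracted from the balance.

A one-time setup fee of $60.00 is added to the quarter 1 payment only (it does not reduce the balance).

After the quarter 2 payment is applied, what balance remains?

$1,594.92

# | Opening | Interest | Payment | Fee | End bal
1 | $2,977.75 | $104.22 | $770.49 | $60.00 | $2,311.48
2 | $2,311.48 | $80.90 | $797.46 | — | $1,594.92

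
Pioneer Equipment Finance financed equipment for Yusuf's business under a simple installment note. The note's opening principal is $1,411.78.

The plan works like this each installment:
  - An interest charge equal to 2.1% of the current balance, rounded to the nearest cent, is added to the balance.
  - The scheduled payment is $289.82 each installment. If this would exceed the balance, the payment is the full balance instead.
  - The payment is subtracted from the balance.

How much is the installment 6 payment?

$56.28

# | Opening | Interest | Payment | End bal
1 | $1,411.78 | $29.65 | $289.82 | $1,151.61
2 | $1,151.61 | $24.18 | $289.82 | $885.97
3 | $885.97 | $18.61 | $289.82 | $614.76
4 | $614.76 | $12.91 | $289.82 | $337.85
5 | $337.85 | $7.09 | $289.82 | $55.12
6 | $55.12 | $1.16 | $56.28 | $0.00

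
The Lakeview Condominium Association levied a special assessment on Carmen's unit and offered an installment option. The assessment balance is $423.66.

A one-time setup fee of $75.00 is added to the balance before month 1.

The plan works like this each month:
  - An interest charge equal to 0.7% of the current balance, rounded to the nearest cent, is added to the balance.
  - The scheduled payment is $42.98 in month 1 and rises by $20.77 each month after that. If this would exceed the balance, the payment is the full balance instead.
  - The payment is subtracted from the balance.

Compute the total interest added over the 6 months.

Month 1: opening $498.66; interest $3.49 → $502.15; payment $42.98; balance $459.17
Month 2: opening $459.17; interest $3.21 → $462.38; payment $63.75; balance $398.63
Month 3: opening $398.63; interest $2.79 → $401.42; payment $84.52; balance $316.90
Month 4: opening $316.90; interest $2.22 → $319.12; payment $105.29; balance $213.83
Month 5: opening $213.83; interest $1.50 → $215.33; payment $126.06; balance $89.27
Month 6: opening $89.27; interest $0.62 → $89.89; payment $89.89; balance $0.00
Total interest: $3.49 + $3.21 + $2.79 + $2.22 + $1.50 + $0.62 = $13.83

$13.83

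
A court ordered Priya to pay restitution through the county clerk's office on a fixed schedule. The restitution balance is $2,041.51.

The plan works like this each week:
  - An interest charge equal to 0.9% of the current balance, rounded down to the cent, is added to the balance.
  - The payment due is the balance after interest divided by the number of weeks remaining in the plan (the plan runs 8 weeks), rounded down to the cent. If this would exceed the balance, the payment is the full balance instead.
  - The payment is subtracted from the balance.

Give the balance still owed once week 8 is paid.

$0.00

Week 1: opening $2,041.51; interest $18.37 → $2,059.88; payment $257.48; balance $1,802.40
Week 2: opening $1,802.40; interest $16.22 → $1,818.62; payment $259.80; balance $1,558.82
Week 3: opening $1,558.82; interest $14.02 → $1,572.84; payment $262.14; balance $1,310.70
Week 4: opening $1,310.70; interest $11.79 → $1,322.49; payment $264.49; balance $1,058.00
Week 5: opening $1,058.00; interest $9.52 → $1,067.52; payment $266.88; balance $800.64
Week 6: opening $800.64; interest $7.20 → $807.84; payment $269.28; balance $538.56
Week 7: opening $538.56; interest $4.84 → $543.40; payment $271.70; balance $271.70
Week 8: opening $271.70; interest $2.44 → $274.14; payment $274.14; balance $0.00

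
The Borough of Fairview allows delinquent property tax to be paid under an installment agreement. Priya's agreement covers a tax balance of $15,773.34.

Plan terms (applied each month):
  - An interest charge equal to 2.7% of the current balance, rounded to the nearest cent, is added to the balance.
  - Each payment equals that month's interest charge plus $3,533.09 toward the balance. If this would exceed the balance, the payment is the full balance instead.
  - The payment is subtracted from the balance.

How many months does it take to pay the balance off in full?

5

# | Opening | Interest | Payment | End bal
1 | $15,773.34 | $425.88 | $3,958.97 | $12,240.25
2 | $12,240.25 | $330.49 | $3,863.58 | $8,707.16
3 | $8,707.16 | $235.09 | $3,768.18 | $5,174.07
4 | $5,174.07 | $139.70 | $3,672.79 | $1,640.98
5 | $1,640.98 | $44.31 | $1,685.29 | $0.00
Balance reaches $0.00 in month 5.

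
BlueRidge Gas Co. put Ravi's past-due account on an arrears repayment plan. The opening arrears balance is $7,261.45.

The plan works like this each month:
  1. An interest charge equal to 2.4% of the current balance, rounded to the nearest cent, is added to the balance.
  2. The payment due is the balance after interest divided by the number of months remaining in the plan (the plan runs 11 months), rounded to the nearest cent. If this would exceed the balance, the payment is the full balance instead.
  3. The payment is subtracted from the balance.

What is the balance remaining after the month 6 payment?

Month 1: $7,261.45 +$174.27 interest = $7,435.72; pay $675.97 → $6,759.75
Month 2: $6,759.75 +$162.23 interest = $6,921.98; pay $692.20 → $6,229.78
Month 3: $6,229.78 +$149.51 interest = $6,379.29; pay $708.81 → $5,670.48
Month 4: $5,670.48 +$136.09 interest = $5,806.57; pay $725.82 → $5,080.75
Month 5: $5,080.75 +$121.94 interest = $5,202.69; pay $743.24 → $4,459.45
Month 6: $4,459.45 +$107.03 interest = $4,566.48; pay $761.08 → $3,805.40

$3,805.40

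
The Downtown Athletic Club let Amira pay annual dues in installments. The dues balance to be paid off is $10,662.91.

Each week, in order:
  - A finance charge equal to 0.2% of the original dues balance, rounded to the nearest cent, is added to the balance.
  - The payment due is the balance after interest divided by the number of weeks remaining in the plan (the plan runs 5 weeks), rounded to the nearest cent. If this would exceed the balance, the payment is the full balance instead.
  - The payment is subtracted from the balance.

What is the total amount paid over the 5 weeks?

Week 1: opening $10,662.91; interest $21.33 → $10,684.24; payment $2,136.85; balance $8,547.39
Week 2: opening $8,547.39; interest $21.33 → $8,568.72; payment $2,142.18; balance $6,426.54
Week 3: opening $6,426.54; interest $21.33 → $6,447.87; payment $2,149.29; balance $4,298.58
Week 4: opening $4,298.58; interest $21.33 → $4,319.91; payment $2,159.96; balance $2,159.95
Week 5: opening $2,159.95; interest $21.33 → $2,181.28; payment $2,181.28; balance $0.00
Total paid: $10,769.56

$10,769.56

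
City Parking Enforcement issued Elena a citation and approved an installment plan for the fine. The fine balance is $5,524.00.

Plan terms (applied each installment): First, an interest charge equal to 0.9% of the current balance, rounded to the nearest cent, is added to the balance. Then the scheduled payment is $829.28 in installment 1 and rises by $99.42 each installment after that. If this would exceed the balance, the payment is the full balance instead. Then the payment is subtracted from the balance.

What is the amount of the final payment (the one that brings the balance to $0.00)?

Installment 1: opening $5,524.00; interest $49.72 → $5,573.72; payment $829.28; balance $4,744.44
Installment 2: opening $4,744.44; interest $42.70 → $4,787.14; payment $928.70; balance $3,858.44
Installment 3: opening $3,858.44; interest $34.73 → $3,893.17; payment $1,028.12; balance $2,865.05
Installment 4: opening $2,865.05; interest $25.79 → $2,890.84; payment $1,127.54; balance $1,763.30
Installment 5: opening $1,763.30; interest $15.87 → $1,779.17; payment $1,226.96; balance $552.21
Installment 6: opening $552.21; interest $4.97 → $557.18; payment $557.18; balance $0.00

$557.18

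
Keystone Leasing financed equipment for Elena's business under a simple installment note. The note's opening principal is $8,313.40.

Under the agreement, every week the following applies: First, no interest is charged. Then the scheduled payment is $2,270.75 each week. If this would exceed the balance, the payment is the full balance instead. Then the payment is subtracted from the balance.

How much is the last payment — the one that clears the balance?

$1,501.15

Week 1: $8,313.40 − $2,270.75 → $6,042.65
Week 2: $6,042.65 − $2,270.75 → $3,771.90
Week 3: $3,771.90 − $2,270.75 → $1,501.15
Week 4: $1,501.15 − $1,501.15 → $0.00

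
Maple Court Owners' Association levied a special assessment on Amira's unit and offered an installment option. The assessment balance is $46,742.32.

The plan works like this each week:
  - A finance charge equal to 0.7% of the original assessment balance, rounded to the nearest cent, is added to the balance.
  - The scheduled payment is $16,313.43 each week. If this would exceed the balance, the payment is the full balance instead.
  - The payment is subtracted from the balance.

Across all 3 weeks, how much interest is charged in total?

# | Opening | Interest | Payment | End bal
1 | $46,742.32 | $327.20 | $16,313.43 | $30,756.09
2 | $30,756.09 | $327.20 | $16,313.43 | $14,769.86
3 | $14,769.86 | $327.20 | $15,097.06 | $0.00
Total interest: $327.20 + $327.20 + $327.20 = $981.60

$981.60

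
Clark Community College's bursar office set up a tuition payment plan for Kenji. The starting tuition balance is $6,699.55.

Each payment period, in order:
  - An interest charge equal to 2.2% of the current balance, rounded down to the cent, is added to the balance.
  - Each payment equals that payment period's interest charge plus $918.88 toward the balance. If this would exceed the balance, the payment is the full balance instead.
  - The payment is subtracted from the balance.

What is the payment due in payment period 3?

$1,025.83

Payment period 1: $6,699.55 +$147.39 interest = $6,846.94; pay $1,066.27 → $5,780.67
Payment period 2: $5,780.67 +$127.17 interest = $5,907.84; pay $1,046.05 → $4,861.79
Payment period 3: $4,861.79 +$106.95 interest = $4,968.74; pay $1,025.83 → $3,942.91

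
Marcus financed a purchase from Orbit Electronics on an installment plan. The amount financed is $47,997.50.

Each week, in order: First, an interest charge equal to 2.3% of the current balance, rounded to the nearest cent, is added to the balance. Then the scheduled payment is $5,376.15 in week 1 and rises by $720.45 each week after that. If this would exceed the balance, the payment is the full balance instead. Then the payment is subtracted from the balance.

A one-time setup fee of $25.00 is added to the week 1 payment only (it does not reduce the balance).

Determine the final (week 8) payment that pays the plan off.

$229.85

Week 1: opening $47,997.50; interest $1,103.94 → $49,101.44; payment $5,376.15 (+ $25.00 fee); balance $43,725.29
Week 2: opening $43,725.29; interest $1,005.68 → $44,730.97; payment $6,096.60; balance $38,634.37
Week 3: opening $38,634.37; interest $888.59 → $39,522.96; payment $6,817.05; balance $32,705.91
Week 4: opening $32,705.91; interest $752.24 → $33,458.15; payment $7,537.50; balance $25,920.65
Week 5: opening $25,920.65; interest $596.17 → $26,516.82; payment $8,257.95; balance $18,258.87
Week 6: opening $18,258.87; interest $419.95 → $18,678.82; payment $8,978.40; balance $9,700.42
Week 7: opening $9,700.42; interest $223.11 → $9,923.53; payment $9,698.85; balance $224.68
Week 8: opening $224.68; interest $5.17 → $229.85; payment $229.85; balance $0.00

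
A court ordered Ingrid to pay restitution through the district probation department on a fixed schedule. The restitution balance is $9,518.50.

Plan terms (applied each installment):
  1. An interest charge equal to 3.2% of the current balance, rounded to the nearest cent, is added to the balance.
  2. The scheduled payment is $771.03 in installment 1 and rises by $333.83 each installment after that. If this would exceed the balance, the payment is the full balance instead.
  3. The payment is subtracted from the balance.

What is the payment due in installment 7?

$1,300.23

Installment 1: $9,518.50 +$304.59 interest = $9,823.09; pay $771.03 → $9,052.06
Installment 2: $9,052.06 +$289.67 interest = $9,341.73; pay $1,104.86 → $8,236.87
Installment 3: $8,236.87 +$263.58 interest = $8,500.45; pay $1,438.69 → $7,061.76
Installment 4: $7,061.76 +$225.98 interest = $7,287.74; pay $1,772.52 → $5,515.22
Installment 5: $5,515.22 +$176.49 interest = $5,691.71; pay $2,106.35 → $3,585.36
Installment 6: $3,585.36 +$114.73 interest = $3,700.09; pay $2,440.18 → $1,259.91
Installment 7: $1,259.91 +$40.32 interest = $1,300.23; pay $1,300.23 → $0.00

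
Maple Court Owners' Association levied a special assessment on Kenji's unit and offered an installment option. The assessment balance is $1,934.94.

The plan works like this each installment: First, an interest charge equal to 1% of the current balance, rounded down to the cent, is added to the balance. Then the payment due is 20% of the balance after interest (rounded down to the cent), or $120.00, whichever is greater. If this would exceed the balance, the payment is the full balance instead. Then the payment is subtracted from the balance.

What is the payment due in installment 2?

$315.81

Installment 1: $1,934.94 +$19.34 interest = $1,954.28; pay $390.85 → $1,563.43
Installment 2: $1,563.43 +$15.63 interest = $1,579.06; pay $315.81 → $1,263.25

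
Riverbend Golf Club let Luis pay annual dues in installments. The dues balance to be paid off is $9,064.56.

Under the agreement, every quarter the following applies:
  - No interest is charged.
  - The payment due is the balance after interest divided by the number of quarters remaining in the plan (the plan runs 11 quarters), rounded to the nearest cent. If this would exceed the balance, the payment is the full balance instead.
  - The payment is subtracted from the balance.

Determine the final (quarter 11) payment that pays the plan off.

Quarter 1: opening $9,064.56; payment $824.05; balance $8,240.51
Quarter 2: opening $8,240.51; payment $824.05; balance $7,416.46
Quarter 3: opening $7,416.46; payment $824.05; balance $6,592.41
Quarter 4: opening $6,592.41; payment $824.05; balance $5,768.36
Quarter 5: opening $5,768.36; payment $824.05; balance $4,944.31
Quarter 6: opening $4,944.31; payment $824.05; balance $4,120.26
Quarter 7: opening $4,120.26; payment $824.05; balance $3,296.21
Quarter 8: opening $3,296.21; payment $824.05; balance $2,472.16
Quarter 9: opening $2,472.16; payment $824.05; balance $1,648.11
Quarter 10: opening $1,648.11; payment $824.06; balance $824.05
Quarter 11: opening $824.05; payment $824.05; balance $0.00

$824.05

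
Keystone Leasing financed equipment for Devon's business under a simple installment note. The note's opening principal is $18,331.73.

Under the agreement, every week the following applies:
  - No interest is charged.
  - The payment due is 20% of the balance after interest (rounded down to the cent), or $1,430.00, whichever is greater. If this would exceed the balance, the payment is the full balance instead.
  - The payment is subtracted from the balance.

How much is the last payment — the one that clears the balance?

# | Opening | Payment | End bal
1 | $18,331.73 | $3,666.34 | $14,665.39
2 | $14,665.39 | $2,933.07 | $11,732.32
3 | $11,732.32 | $2,346.46 | $9,385.86
4 | $9,385.86 | $1,877.17 | $7,508.69
5 | $7,508.69 | $1,501.73 | $6,006.96
6 | $6,006.96 | $1,430.00 | $4,576.96
7 | $4,576.96 | $1,430.00 | $3,146.96
8 | $3,146.96 | $1,430.00 | $1,716.96
9 | $1,716.96 | $1,430.00 | $286.96
10 | $286.96 | $286.96 | $0.00

$286.96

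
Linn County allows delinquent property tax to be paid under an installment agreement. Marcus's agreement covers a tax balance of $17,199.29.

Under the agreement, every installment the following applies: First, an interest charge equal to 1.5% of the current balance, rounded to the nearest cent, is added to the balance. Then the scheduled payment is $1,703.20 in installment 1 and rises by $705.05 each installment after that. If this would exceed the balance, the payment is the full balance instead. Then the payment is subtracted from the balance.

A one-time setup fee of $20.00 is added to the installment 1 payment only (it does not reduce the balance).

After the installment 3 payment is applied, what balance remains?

$10,672.57

Installment 1: opening $17,199.29; interest $257.99 → $17,457.28; payment $1,703.20 (+ $20.00 fee); balance $15,754.08
Installment 2: opening $15,754.08; interest $236.31 → $15,990.39; payment $2,408.25; balance $13,582.14
Installment 3: opening $13,582.14; interest $203.73 → $13,785.87; payment $3,113.30; balance $10,672.57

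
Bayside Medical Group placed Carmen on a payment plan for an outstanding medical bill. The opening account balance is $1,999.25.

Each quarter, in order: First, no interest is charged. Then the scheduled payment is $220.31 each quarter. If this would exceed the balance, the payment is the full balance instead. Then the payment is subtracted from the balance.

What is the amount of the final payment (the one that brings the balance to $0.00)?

Quarter 1: $1,999.25 − $220.31 → $1,778.94
Quarter 2: $1,778.94 − $220.31 → $1,558.63
Quarter 3: $1,558.63 − $220.31 → $1,338.32
Quarter 4: $1,338.32 − $220.31 → $1,118.01
Quarter 5: $1,118.01 − $220.31 → $897.70
Quarter 6: $897.70 − $220.31 → $677.39
Quarter 7: $677.39 − $220.31 → $457.08
Quarter 8: $457.08 − $220.31 → $236.77
Quarter 9: $236.77 − $220.31 → $16.46
Quarter 10: $16.46 − $16.46 → $0.00

$16.46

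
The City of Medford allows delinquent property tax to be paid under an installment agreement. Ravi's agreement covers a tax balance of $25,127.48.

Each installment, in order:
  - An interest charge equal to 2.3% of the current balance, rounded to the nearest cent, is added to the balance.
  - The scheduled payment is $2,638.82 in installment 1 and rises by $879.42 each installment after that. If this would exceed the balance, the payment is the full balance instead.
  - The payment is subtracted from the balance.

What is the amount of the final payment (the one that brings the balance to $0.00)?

$5,462.00

Installment 1: opening $25,127.48; interest $577.93 → $25,705.41; payment $2,638.82; balance $23,066.59
Installment 2: opening $23,066.59; interest $530.53 → $23,597.12; payment $3,518.24; balance $20,078.88
Installment 3: opening $20,078.88; interest $461.81 → $20,540.69; payment $4,397.66; balance $16,143.03
Installment 4: opening $16,143.03; interest $371.29 → $16,514.32; payment $5,277.08; balance $11,237.24
Installment 5: opening $11,237.24; interest $258.46 → $11,495.70; payment $6,156.50; balance $5,339.20
Installment 6: opening $5,339.20; interest $122.80 → $5,462.00; payment $5,462.00; balance $0.00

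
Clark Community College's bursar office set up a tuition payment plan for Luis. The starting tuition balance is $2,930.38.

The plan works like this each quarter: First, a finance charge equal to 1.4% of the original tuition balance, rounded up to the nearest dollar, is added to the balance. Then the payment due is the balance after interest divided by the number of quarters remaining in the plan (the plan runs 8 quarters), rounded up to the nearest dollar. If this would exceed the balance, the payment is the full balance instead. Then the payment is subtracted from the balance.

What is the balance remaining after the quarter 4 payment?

$1,570.38

Quarter 1: opening $2,930.38; interest $42.00 → $2,972.38; payment $372.00; balance $2,600.38
Quarter 2: opening $2,600.38; interest $42.00 → $2,642.38; payment $378.00; balance $2,264.38
Quarter 3: opening $2,264.38; interest $42.00 → $2,306.38; payment $385.00; balance $1,921.38
Quarter 4: opening $1,921.38; interest $42.00 → $1,963.38; payment $393.00; balance $1,570.38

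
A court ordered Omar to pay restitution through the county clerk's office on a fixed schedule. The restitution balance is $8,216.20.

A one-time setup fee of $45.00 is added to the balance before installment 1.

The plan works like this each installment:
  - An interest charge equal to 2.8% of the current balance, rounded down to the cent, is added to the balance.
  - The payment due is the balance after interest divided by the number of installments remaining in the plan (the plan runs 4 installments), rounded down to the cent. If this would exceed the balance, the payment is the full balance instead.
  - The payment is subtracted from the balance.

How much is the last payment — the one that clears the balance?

Installment 1: $8,261.20 +$231.31 interest = $8,492.51; pay $2,123.12 → $6,369.39
Installment 2: $6,369.39 +$178.34 interest = $6,547.73; pay $2,182.57 → $4,365.16
Installment 3: $4,365.16 +$122.22 interest = $4,487.38; pay $2,243.69 → $2,243.69
Installment 4: $2,243.69 +$62.82 interest = $2,306.51; pay $2,306.51 → $0.00

$2,306.51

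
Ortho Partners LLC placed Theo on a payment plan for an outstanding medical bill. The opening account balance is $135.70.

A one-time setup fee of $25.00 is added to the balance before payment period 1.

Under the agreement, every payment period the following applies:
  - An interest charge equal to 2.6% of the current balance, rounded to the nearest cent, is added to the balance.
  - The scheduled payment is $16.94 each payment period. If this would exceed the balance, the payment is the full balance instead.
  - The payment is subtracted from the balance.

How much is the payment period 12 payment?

$0.60

# | Opening | Interest | Payment | End bal
1 | $160.70 | $4.18 | $16.94 | $147.94
2 | $147.94 | $3.85 | $16.94 | $134.85
3 | $134.85 | $3.51 | $16.94 | $121.42
4 | $121.42 | $3.16 | $16.94 | $107.64
5 | $107.64 | $2.80 | $16.94 | $93.50
6 | $93.50 | $2.43 | $16.94 | $78.99
7 | $78.99 | $2.05 | $16.94 | $64.10
8 | $64.10 | $1.67 | $16.94 | $48.83
9 | $48.83 | $1.27 | $16.94 | $33.16
10 | $33.16 | $0.86 | $16.94 | $17.08
11 | $17.08 | $0.44 | $16.94 | $0.58
12 | $0.58 | $0.02 | $0.60 | $0.00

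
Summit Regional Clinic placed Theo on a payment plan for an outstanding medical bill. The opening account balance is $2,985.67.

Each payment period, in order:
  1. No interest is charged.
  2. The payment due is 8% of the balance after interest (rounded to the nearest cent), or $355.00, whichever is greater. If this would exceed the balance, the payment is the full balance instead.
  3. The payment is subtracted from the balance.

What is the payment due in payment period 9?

Payment period 1: opening $2,985.67; payment $355.00; balance $2,630.67
Payment period 2: opening $2,630.67; payment $355.00; balance $2,275.67
Payment period 3: opening $2,275.67; payment $355.00; balance $1,920.67
Payment period 4: opening $1,920.67; payment $355.00; balance $1,565.67
Payment period 5: opening $1,565.67; payment $355.00; balance $1,210.67
Payment period 6: opening $1,210.67; payment $355.00; balance $855.67
Payment period 7: opening $855.67; payment $355.00; balance $500.67
Payment period 8: opening $500.67; payment $355.00; balance $145.67
Payment period 9: opening $145.67; payment $145.67; balance $0.00

$145.67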